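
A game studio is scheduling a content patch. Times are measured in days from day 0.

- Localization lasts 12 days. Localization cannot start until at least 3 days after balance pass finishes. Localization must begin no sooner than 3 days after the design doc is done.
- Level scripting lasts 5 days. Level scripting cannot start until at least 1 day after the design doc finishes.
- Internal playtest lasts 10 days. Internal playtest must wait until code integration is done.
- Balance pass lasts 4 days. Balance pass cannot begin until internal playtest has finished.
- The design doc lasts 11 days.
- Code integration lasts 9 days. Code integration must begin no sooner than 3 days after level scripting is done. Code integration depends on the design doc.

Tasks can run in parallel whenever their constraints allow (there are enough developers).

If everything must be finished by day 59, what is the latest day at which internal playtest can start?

Localization has no dependents, so it just needs to finish by day 59. Starting by 59 − 12 = day 47 achieves that.
Balance pass has to be done before localization (must start by day 47, minus 3-day gap → day 44). That means finishing by day 44, i.e. starting by 44 − 4 = day 40.
Internal playtest has to be done before balance pass (must start by day 40). That means finishing by day 40, i.e. starting by 40 − 10 = day 30.

30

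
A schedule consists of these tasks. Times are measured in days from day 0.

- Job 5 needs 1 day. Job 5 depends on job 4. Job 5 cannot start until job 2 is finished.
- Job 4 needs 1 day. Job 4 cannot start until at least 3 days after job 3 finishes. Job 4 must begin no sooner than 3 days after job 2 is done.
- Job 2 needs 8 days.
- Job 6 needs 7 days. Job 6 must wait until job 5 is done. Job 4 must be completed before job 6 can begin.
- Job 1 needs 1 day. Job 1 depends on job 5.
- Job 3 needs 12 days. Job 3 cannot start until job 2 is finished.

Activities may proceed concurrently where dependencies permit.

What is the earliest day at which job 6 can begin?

25

Nothing blocks job 2, so it runs from day 0 to day 8.
Job 3 waits on job 2 (finishes day 8), so it starts at day 8 and finishes at 8 + 12 = day 20.
Job 4 cannot start until job 3 (finishes day 20, plus 3-day gap → day 23); job 2 (finishes day 8, plus 3-day gap → day 11). The controlling bound is day 23, so job 4 finishes at 23 + 1 = day 24.
Job 5 needs all of job 4 (finishes day 24); job 2 (finishes day 8). That puts its earliest start at day 24; it finishes at 24 + 1 = day 25.
Job 6 waits on job 5 (finishes day 25); job 4 (finishes day 24). The latest of these is day 25, which is the earliest job 6 can start.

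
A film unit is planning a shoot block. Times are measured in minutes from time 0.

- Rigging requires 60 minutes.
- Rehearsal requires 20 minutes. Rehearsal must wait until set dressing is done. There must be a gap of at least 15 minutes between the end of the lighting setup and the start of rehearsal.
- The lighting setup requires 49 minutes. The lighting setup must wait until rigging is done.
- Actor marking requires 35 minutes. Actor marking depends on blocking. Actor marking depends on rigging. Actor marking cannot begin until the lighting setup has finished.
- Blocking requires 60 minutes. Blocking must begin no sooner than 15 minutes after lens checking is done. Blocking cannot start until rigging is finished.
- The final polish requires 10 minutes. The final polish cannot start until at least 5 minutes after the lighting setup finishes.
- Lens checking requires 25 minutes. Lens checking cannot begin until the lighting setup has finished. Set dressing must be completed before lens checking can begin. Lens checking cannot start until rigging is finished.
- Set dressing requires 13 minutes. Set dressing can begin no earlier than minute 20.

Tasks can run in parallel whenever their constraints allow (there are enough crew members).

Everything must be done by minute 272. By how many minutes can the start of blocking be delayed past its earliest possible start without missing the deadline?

28

Set dressing cannot begin until its own release at minute 20. It runs from minute 20 to 20 + 13 = minute 33.
Rigging has no prerequisites, so it starts at minute 0 and finishes at minute 60.
The lighting setup cannot begin until rigging (finishes minute 60). It runs from minute 60 to 60 + 49 = minute 109.
Lens checking needs all of the lighting setup (finishes minute 109); set dressing (finishes minute 33); rigging (finishes minute 60). That puts its earliest start at minute 109; it finishes at 109 + 25 = minute 134.
Blocking cannot start until lens checking (finishes minute 134, plus 15-minute gap → minute 149); rigging (finishes minute 60). The controlling bound is minute 149, so blocking finishes at 149 + 60 = minute 209.

Working backward from the deadline:
Actor marking has no dependents, so it just needs to finish by minute 272. Starting by 272 − 35 = minute 237 achieves that.
Blocking must finish before actor marking (must start by minute 237). With a 60-minute duration, blocking must start by 237 − 60 = minute 177.
So blocking can start as early as minute 149 and as late as minute 177, giving 177 − 149 = 28 minutes of slack.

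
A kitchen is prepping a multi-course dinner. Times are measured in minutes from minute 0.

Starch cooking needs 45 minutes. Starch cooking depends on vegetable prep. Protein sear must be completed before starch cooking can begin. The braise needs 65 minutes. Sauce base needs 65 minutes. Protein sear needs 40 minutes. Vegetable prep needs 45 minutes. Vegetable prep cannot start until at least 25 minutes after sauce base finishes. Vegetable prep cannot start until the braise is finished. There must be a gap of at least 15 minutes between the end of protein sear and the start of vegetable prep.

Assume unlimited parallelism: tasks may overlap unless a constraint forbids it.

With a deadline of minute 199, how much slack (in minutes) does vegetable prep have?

Protein sear has no prerequisites, so it starts at minute 0 and finishes at minute 40.
The braise can start immediately at minute 0; it finishes at minute 65.
Sauce base can start immediately at minute 0; it finishes at minute 65.
Vegetable prep has to wait for sauce base (finishes minute 65, plus 25-minute gap → minute 90); the braise (finishes minute 65); protein sear (finishes minute 40, plus 15-minute gap → minute 55). The latest of these is minute 90, so vegetable prep runs minute 90 to 90 + 45 = minute 135.

Working backward from the deadline:
To finish by minute 199, starch cooking (duration 45) must start no later than minute 154.
Vegetable prep feeds into starch cooking (must start by minute 154); so vegetable prep must finish by minute 154 and therefore start by minute 109.
So vegetable prep can start as early as minute 90 and as late as minute 109, giving 109 − 90 = 19 minutes of slack.

19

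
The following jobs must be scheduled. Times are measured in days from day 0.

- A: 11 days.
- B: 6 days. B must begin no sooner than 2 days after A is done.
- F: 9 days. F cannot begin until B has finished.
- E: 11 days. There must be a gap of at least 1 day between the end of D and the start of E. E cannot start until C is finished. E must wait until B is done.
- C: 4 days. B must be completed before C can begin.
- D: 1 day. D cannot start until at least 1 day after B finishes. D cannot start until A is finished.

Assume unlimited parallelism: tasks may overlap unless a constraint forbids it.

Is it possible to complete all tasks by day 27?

A can start immediately at day 0; it finishes at day 11.
B waits on A (finishes day 11, plus 2-day gap → day 13), so it starts at day 13 and finishes at 13 + 6 = day 19.
After B (finishes day 19), F can start at day 19 and finishes at day 28.
D cannot start until B (finishes day 19, plus 1-day gap → day 20); A (finishes day 11). The controlling bound is day 20, so D finishes at 20 + 1 = day 21.
C cannot begin until B (finishes day 19). It runs from day 19 to 19 + 4 = day 23.
For E: D (finishes day 21, plus 1-day gap → day 22); C (finishes day 23); B (finishes day 19). Taking the maximum gives a start of day 23, and it finishes at 23 + 11 = day 34.
The earliest everything can be done is day 34, which is after the deadline of 27, so it is not possible.

No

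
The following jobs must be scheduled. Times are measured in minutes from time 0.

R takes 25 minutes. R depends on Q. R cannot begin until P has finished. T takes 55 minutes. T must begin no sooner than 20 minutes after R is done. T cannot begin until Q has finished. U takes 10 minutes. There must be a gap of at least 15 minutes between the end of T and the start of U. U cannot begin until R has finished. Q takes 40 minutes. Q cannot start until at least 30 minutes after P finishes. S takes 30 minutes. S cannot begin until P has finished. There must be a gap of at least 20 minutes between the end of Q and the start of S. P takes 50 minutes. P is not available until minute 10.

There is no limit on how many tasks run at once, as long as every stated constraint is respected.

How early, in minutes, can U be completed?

P cannot begin until its own release at minute 10. It runs from minute 10 to 10 + 50 = minute 60.
Q waits on P (finishes minute 60, plus 30-minute gap → minute 90), so it starts at minute 90 and finishes at 90 + 40 = minute 130.
For R: Q (finishes minute 130); P (finishes minute 60). Taking the maximum gives a start of minute 130, and it finishes at 130 + 25 = minute 155.
T has to wait for R (finishes minute 155, plus 20-minute gap → minute 175); Q (finishes minute 130). The latest of these is minute 175, so T runs minute 175 to 175 + 55 = minute 230.
For U: T (finishes minute 230, plus 15-minute gap → minute 245); R (finishes minute 155). Taking the maximum gives a start of minute 245, and it finishes at 245 + 10 = minute 255.

255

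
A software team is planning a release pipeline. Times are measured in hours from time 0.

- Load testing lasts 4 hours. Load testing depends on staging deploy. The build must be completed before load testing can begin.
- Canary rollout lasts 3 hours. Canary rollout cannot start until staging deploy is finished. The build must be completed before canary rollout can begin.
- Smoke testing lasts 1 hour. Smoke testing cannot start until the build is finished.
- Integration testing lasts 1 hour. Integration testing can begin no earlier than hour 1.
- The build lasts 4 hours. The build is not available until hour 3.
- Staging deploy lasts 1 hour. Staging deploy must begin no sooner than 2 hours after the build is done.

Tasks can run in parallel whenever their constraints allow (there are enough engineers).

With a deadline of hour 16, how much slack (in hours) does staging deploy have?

The build cannot begin until its own release at hour 3. It runs from hour 3 to 3 + 4 = hour 7.
Staging deploy waits on the build (finishes hour 7, plus 2-hour gap → hour 9), so it starts at hour 9 and finishes at 9 + 1 = hour 10.

Working backward from the deadline:
Canary rollout has no dependents, so it just needs to finish by hour 16. Starting by 16 − 3 = hour 13 achieves that.
Load testing has no dependents, so it just needs to finish by hour 16. Starting by 16 − 4 = hour 12 achieves that.
Staging deploy must finish in time for canary rollout (must start by hour 13); load testing (must start by hour 12). The tightest is hour 12, so staging deploy must start by 12 − 1 = hour 11.
So staging deploy can start as early as hour 9 and as late as hour 11, giving 11 − 9 = 2 hours of slack.

2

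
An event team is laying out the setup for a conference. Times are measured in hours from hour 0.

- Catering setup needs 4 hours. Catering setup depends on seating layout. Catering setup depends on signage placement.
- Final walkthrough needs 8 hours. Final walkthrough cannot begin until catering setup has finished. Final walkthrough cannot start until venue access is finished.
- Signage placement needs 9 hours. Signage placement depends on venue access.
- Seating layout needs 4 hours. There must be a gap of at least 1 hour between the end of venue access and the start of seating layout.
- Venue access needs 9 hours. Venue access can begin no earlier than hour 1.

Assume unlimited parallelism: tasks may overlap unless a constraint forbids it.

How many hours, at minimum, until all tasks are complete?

After its own release at hour 1, venue access can start at hour 1 and finishes at hour 10.
Signage placement waits on venue access (finishes hour 10), so it starts at hour 10 and finishes at 10 + 9 = hour 19.
Seating layout waits on venue access (finishes hour 10, plus 1-hour gap → hour 11), so it starts at hour 11 and finishes at 11 + 4 = hour 15.
Catering setup has to wait for seating layout (finishes hour 15); signage placement (finishes hour 19). The latest of these is hour 19, so catering setup runs hour 19 to 19 + 4 = hour 23.
Final walkthrough has to wait for catering setup (finishes hour 23); venue access (finishes hour 10). The latest of these is hour 23, so final walkthrough runs hour 23 to 23 + 8 = hour 31.
All tasks are finished once the last one completes. Finish times: Venue access at 10, Seating layout at 15, Signage placement at 19, Catering setup at 23, Final walkthrough at 31. The latest is hour 31.

31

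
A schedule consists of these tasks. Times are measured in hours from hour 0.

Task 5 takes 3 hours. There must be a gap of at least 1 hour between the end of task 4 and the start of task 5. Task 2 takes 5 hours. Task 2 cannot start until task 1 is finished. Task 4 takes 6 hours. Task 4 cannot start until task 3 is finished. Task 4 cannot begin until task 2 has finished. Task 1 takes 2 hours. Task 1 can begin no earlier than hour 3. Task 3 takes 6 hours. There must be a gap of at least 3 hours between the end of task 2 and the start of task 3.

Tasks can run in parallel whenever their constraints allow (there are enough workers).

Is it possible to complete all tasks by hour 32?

Task 1 cannot begin until its own release at hour 3. It runs from hour 3 to 3 + 2 = hour 5.
After task 1 (finishes hour 5), task 2 can start at hour 5 and finishes at hour 10.
Task 3 cannot begin until task 2 (finishes hour 10, plus 3-hour gap → hour 13). It runs from hour 13 to 13 + 6 = hour 19.
Task 4 needs all of task 3 (finishes hour 19); task 2 (finishes hour 10). That puts its earliest start at hour 19; it finishes at 19 + 6 = hour 25.
Task 5 cannot begin until task 4 (finishes hour 25, plus 1-hour gap → hour 26). It runs from hour 26 to 26 + 3 = hour 29.
Every task is finished by hour 29, which is no later than the deadline of 32, so the schedule is feasible.

Yes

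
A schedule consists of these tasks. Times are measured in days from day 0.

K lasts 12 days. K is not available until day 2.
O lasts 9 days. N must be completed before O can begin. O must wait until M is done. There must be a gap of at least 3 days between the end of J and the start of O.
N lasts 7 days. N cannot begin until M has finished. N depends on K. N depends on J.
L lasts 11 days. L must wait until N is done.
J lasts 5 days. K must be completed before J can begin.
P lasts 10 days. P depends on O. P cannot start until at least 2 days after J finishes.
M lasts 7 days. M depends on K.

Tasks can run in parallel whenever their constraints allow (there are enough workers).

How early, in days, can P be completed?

47

K cannot begin until its own release at day 2. It runs from day 2 to 2 + 12 = day 14.
M cannot begin until K (finishes day 14). It runs from day 14 to 14 + 7 = day 21.
J waits on K (finishes day 14), so it starts at day 14 and finishes at 14 + 5 = day 19.
N cannot start until M (finishes day 21); K (finishes day 14); J (finishes day 19). The controlling bound is day 21, so N finishes at 21 + 7 = day 28.
O needs all of N (finishes day 28); M (finishes day 21); J (finishes day 19, plus 3-day gap → day 22). That puts its earliest start at day 28; it finishes at 28 + 9 = day 37.
P has to wait for O (finishes day 37); J (finishes day 19, plus 2-day gap → day 21). The latest of these is day 37, so P runs day 37 to 37 + 10 = day 47.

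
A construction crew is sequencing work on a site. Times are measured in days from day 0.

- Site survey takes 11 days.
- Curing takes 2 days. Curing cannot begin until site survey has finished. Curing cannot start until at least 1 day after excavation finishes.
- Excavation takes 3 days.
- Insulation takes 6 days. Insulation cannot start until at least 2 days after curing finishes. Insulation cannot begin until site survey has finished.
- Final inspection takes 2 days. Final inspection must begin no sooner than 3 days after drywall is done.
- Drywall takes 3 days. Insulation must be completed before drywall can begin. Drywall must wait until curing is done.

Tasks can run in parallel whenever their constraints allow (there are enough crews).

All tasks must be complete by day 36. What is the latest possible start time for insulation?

22

Final inspection must finish by day 36; it takes 2 days, so it must start by 36 − 2 = day 34.
Drywall feeds into final inspection (must start by day 34, minus 3-day gap → day 31); so drywall must finish by day 31 and therefore start by day 28.
Insulation must finish before drywall (must start by day 28). With a 6-day duration, insulation must start by 28 − 6 = day 22.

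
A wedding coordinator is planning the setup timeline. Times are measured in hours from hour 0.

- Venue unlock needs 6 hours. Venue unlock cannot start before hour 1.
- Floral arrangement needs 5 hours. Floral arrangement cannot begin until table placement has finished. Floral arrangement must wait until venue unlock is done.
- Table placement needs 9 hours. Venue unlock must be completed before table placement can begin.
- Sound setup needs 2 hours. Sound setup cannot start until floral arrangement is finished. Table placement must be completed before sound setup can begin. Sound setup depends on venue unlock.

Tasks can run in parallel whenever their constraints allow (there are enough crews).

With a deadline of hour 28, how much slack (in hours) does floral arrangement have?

Venue unlock cannot begin until its own release at hour 1. It runs from hour 1 to 1 + 6 = hour 7.
Table placement cannot begin until venue unlock (finishes hour 7). It runs from hour 7 to 7 + 9 = hour 16.
For floral arrangement: table placement (finishes hour 16); venue unlock (finishes hour 7). Taking the maximum gives a start of hour 16, and it finishes at 16 + 5 = hour 21.

Working backward from the deadline:
Sound setup has no dependents, so it just needs to finish by hour 28. Starting by 28 − 2 = hour 26 achieves that.
Floral arrangement must finish before sound setup (must start by hour 26). With a 5-hour duration, floral arrangement must start by 26 − 5 = hour 21.
So floral arrangement can start as early as hour 16 and as late as hour 21, giving 21 − 16 = 5 hours of slack.

5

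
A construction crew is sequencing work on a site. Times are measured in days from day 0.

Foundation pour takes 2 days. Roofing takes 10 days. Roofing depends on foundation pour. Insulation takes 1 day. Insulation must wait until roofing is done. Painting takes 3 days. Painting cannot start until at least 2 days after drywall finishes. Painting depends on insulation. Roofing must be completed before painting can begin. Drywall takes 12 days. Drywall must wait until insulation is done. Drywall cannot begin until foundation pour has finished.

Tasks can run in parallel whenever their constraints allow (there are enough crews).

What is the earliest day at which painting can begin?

27

Foundation pour can start immediately at day 0; it finishes at day 2.
Roofing cannot begin until foundation pour (finishes day 2). It runs from day 2 to 2 + 10 = day 12.
Insulation waits on roofing (finishes day 12), so it starts at day 12 and finishes at 12 + 1 = day 13.
Drywall needs all of insulation (finishes day 13); foundation pour (finishes day 2). That puts its earliest start at day 13; it finishes at 13 + 12 = day 25.
Painting waits on drywall (finishes day 25, plus 2-day gap → day 27); insulation (finishes day 13); roofing (finishes day 12). The latest of these is day 27, which is the earliest painting can start.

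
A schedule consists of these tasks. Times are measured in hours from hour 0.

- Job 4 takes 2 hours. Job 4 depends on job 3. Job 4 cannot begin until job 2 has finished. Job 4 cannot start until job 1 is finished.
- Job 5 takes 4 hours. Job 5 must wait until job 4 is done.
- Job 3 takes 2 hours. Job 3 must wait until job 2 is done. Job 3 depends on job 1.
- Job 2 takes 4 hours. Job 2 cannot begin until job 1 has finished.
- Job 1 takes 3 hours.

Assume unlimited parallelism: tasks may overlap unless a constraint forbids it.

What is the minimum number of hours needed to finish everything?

15

Nothing blocks job 1, so it runs from hour 0 to hour 3.
Job 2 cannot begin until job 1 (finishes hour 3). It runs from hour 3 to 3 + 4 = hour 7.
For job 3: job 2 (finishes hour 7); job 1 (finishes hour 3). Taking the maximum gives a start of hour 7, and it finishes at 7 + 2 = hour 9.
For job 4: job 3 (finishes hour 9); job 2 (finishes hour 7); job 1 (finishes hour 3). Taking the maximum gives a start of hour 9, and it finishes at 9 + 2 = hour 11.
After job 4 (finishes hour 11), job 5 can start at hour 11 and finishes at hour 15.
All tasks are finished once the last one completes. Finish times: Job 1 at 3, Job 2 at 7, Job 3 at 9, Job 4 at 11, Job 5 at 15. The latest is hour 15.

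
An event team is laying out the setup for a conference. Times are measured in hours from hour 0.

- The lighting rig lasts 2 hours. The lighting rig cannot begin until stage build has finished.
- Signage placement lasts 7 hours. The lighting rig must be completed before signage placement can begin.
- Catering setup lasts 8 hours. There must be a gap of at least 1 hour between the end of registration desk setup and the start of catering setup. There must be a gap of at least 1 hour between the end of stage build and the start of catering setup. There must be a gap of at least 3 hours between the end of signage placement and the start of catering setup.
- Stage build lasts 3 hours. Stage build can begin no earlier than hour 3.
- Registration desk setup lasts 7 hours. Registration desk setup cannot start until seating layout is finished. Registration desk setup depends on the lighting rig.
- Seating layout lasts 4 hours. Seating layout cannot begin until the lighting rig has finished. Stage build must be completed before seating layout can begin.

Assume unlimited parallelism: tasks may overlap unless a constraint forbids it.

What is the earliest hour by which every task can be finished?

After its own release at hour 3, stage build can start at hour 3 and finishes at hour 6.
After stage build (finishes hour 6), the lighting rig can start at hour 6 and finishes at hour 8.
After the lighting rig (finishes hour 8), signage placement can start at hour 8 and finishes at hour 15.
Seating layout cannot start until the lighting rig (finishes hour 8); stage build (finishes hour 6). The controlling bound is hour 8, so seating layout finishes at 8 + 4 = hour 12.
For registration desk setup: seating layout (finishes hour 12); the lighting rig (finishes hour 8). Taking the maximum gives a start of hour 12, and it finishes at 12 + 7 = hour 19.
Catering setup cannot start until registration desk setup (finishes hour 19, plus 1-hour gap → hour 20); stage build (finishes hour 6, plus 1-hour gap → hour 7); signage placement (finishes hour 15, plus 3-hour gap → hour 18). The controlling bound is hour 20, so catering setup finishes at 20 + 8 = hour 28.
All tasks are finished once the last one completes. Finish times: Stage build at 6, The lighting rig at 8, Seating layout at 12, Registration desk setup at 19, Signage placement at 15, Catering setup at 28. The latest is hour 28.

28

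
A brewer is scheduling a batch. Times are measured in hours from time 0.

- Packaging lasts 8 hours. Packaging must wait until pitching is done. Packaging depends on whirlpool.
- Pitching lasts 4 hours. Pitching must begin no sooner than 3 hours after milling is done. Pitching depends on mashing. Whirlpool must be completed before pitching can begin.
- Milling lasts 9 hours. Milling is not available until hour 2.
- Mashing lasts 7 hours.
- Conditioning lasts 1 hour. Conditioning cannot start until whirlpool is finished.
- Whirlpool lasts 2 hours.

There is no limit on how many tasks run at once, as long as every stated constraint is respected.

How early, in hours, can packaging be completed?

26

Whirlpool can start immediately at hour 0; it finishes at hour 2.
Nothing blocks mashing, so it runs from hour 0 to hour 7.
After its own release at hour 2, milling can start at hour 2 and finishes at hour 11.
Pitching cannot start until milling (finishes hour 11, plus 3-hour gap → hour 14); mashing (finishes hour 7); whirlpool (finishes hour 2). The controlling bound is hour 14, so pitching finishes at 14 + 4 = hour 18.
Packaging cannot start until pitching (finishes hour 18); whirlpool (finishes hour 2). The controlling bound is hour 18, so packaging finishes at 18 + 8 = hour 26.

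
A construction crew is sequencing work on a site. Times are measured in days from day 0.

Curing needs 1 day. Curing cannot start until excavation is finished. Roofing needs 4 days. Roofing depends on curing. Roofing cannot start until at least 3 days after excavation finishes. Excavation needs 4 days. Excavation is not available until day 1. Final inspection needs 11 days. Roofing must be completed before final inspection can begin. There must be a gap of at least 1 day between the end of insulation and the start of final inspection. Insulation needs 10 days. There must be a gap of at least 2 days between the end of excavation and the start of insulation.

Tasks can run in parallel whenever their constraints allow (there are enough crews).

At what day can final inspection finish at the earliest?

Excavation waits on its own release at day 1, so it starts at day 1 and finishes at 1 + 4 = day 5.
Insulation waits on excavation (finishes day 5, plus 2-day gap → day 7), so it starts at day 7 and finishes at 7 + 10 = day 17.
Curing cannot begin until excavation (finishes day 5). It runs from day 5 to 5 + 1 = day 6.
Roofing has to wait for curing (finishes day 6); excavation (finishes day 5, plus 3-day gap → day 8). The latest of these is day 8, so roofing runs day 8 to 8 + 4 = day 12.
Final inspection has to wait for roofing (finishes day 12); insulation (finishes day 17, plus 1-day gap → day 18). The latest of these is day 18, so final inspection runs day 18 to 18 + 11 = day 29.

29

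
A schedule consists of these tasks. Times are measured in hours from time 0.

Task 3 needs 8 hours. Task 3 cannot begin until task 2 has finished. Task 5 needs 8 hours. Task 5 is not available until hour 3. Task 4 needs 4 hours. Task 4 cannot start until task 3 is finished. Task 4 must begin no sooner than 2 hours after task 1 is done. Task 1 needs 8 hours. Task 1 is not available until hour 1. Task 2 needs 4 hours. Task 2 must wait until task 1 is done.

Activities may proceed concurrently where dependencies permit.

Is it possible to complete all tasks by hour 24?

Task 5 cannot begin until its own release at hour 3. It runs from hour 3 to 3 + 8 = hour 11.
Task 1 cannot begin until its own release at hour 1. It runs from hour 1 to 1 + 8 = hour 9.
Task 2 cannot begin until task 1 (finishes hour 9). It runs from hour 9 to 9 + 4 = hour 13.
Task 3 cannot begin until task 2 (finishes hour 13). It runs from hour 13 to 13 + 8 = hour 21.
Task 4 cannot start until task 3 (finishes hour 21); task 1 (finishes hour 9, plus 2-hour gap → hour 11). The controlling bound is hour 21, so task 4 finishes at 21 + 4 = hour 25.
The earliest everything can be done is hour 25, which is after the deadline of 24, so it is not possible.

No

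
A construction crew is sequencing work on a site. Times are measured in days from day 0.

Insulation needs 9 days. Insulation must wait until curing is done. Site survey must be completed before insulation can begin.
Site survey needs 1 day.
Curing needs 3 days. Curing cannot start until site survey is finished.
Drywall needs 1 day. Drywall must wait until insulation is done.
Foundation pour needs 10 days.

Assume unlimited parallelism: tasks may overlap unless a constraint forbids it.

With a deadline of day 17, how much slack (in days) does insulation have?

Site survey can start immediately at day 0; it finishes at day 1.
Curing cannot begin until site survey (finishes day 1). It runs from day 1 to 1 + 3 = day 4.
Insulation needs all of curing (finishes day 4); site survey (finishes day 1). That puts its earliest start at day 4; it finishes at 4 + 9 = day 13.

Working backward from the deadline:
Drywall must finish by day 17; it takes 1 day, so it must start by 17 − 1 = day 16.
Insulation must finish before drywall (must start by day 16). With a 9-day duration, insulation must start by 16 − 9 = day 7.
So insulation can start as early as day 4 and as late as day 7, giving 7 − 4 = 3 days of slack.

3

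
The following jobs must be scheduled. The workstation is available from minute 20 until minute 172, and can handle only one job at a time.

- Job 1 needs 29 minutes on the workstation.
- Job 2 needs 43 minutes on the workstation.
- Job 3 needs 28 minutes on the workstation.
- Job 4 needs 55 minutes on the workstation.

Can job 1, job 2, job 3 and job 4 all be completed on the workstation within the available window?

The workstation window is 172 − 20 = 152 minutes.
Running back to back, the jobs need 29 + 43 + 28 + 55 = 155 minutes on the workstation.
Since 155 > 152, they cannot all fit.

No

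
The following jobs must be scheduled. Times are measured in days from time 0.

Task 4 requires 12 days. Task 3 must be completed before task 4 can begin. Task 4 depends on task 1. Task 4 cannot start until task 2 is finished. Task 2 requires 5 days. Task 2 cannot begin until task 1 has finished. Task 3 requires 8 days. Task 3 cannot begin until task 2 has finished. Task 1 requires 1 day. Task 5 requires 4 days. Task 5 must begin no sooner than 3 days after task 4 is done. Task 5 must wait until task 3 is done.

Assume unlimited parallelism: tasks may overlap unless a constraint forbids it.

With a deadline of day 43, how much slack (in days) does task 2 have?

10

Nothing blocks task 1, so it runs from day 0 to day 1.
Task 2 cannot begin until task 1 (finishes day 1). It runs from day 1 to 1 + 5 = day 6.

Working backward from the deadline:
Task 5 must finish by day 43; it takes 4 days, so it must start by 43 − 4 = day 39.
Task 4 feeds into task 5 (must start by day 39, minus 3-day gap → day 36); so task 4 must finish by day 36 and therefore start by day 24.
For task 3: task 4 (must start by day 24); task 5 (must start by day 39). The most restrictive is day 24; with an 8-day duration, task 3 must start by day 16.
Task 2 has several dependents: task 3 (must start by day 16); task 4 (must start by day 24). The earliest of those limits is day 16, so task 2 must start by 16 − 5 = day 11.
So task 2 can start as early as day 1 and as late as day 11, giving 11 − 1 = 10 days of slack.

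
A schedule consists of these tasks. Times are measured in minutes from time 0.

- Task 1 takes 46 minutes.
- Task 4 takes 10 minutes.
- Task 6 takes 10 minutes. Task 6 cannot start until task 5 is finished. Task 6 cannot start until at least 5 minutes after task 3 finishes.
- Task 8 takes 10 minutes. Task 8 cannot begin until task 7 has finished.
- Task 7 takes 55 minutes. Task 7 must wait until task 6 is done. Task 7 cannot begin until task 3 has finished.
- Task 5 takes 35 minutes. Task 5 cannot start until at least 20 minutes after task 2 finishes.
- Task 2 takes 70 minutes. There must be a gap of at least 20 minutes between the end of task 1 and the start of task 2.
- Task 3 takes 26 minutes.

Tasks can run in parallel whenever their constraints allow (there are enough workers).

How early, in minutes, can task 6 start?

191

Task 3 has no prerequisites, so it starts at minute 0 and finishes at minute 26.
Task 1 can start immediately at minute 0; it finishes at minute 46.
Task 2 waits on task 1 (finishes minute 46, plus 20-minute gap → minute 66), so it starts at minute 66 and finishes at 66 + 70 = minute 136.
After task 2 (finishes minute 136, plus 20-minute gap → minute 156), task 5 can start at minute 156 and finishes at minute 191.
Task 6 waits on task 5 (finishes minute 191); task 3 (finishes minute 26, plus 5-minute gap → minute 31). The latest of these is minute 191, which is the earliest task 6 can start.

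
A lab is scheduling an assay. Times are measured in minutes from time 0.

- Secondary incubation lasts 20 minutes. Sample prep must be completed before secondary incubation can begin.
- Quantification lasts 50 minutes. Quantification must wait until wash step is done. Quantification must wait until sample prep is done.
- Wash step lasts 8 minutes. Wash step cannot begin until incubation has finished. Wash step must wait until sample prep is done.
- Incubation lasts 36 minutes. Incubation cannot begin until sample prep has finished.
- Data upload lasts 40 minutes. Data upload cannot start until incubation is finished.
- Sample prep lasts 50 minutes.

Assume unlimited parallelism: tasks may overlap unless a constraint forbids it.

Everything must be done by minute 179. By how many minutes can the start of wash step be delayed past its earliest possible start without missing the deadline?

35

Nothing blocks sample prep, so it runs from minute 0 to minute 50.
Incubation waits on sample prep (finishes minute 50), so it starts at minute 50 and finishes at 50 + 36 = minute 86.
Wash step needs all of incubation (finishes minute 86); sample prep (finishes minute 50). That puts its earliest start at minute 86; it finishes at 86 + 8 = minute 94.

Working backward from the deadline:
Quantification has no dependents, so it just needs to finish by minute 179. Starting by 179 − 50 = minute 129 achieves that.
Wash step must finish before quantification (must start by minute 129). With an 8-minute duration, wash step must start by 129 − 8 = minute 121.
So wash step can start as early as minute 86 and as late as minute 121, giving 121 − 86 = 35 minutes of slack.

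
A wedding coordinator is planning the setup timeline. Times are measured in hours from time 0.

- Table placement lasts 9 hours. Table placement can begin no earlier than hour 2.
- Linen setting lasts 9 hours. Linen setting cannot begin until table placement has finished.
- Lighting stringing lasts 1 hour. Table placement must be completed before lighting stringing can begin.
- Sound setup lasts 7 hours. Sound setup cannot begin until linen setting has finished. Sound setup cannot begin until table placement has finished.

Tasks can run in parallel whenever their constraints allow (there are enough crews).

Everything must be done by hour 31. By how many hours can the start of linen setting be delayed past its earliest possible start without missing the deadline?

Table placement cannot begin until its own release at hour 2. It runs from hour 2 to 2 + 9 = hour 11.
Linen setting cannot begin until table placement (finishes hour 11). It runs from hour 11 to 11 + 9 = hour 20.

Working backward from the deadline:
To finish by hour 31, sound setup (duration 7) must start no later than hour 24.
Linen setting must finish before sound setup (must start by hour 24). With a 9-hour duration, linen setting must start by 24 − 9 = hour 15.
So linen setting can start as early as hour 11 and as late as hour 15, giving 15 − 11 = 4 hours of slack.

4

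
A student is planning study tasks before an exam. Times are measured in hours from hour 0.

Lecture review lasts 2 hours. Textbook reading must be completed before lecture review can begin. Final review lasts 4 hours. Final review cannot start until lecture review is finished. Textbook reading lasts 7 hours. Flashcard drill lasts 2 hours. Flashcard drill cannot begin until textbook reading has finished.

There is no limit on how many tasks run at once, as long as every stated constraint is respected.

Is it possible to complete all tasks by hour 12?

Nothing blocks textbook reading, so it runs from hour 0 to hour 7.
Flashcard drill cannot begin until textbook reading (finishes hour 7). It runs from hour 7 to 7 + 2 = hour 9.
Lecture review waits on textbook reading (finishes hour 7), so it starts at hour 7 and finishes at 7 + 2 = hour 9.
Final review cannot begin until lecture review (finishes hour 9). It runs from hour 9 to 9 + 4 = hour 13.
The earliest everything can be done is hour 13, which is after the deadline of 12, so it is not possible.

No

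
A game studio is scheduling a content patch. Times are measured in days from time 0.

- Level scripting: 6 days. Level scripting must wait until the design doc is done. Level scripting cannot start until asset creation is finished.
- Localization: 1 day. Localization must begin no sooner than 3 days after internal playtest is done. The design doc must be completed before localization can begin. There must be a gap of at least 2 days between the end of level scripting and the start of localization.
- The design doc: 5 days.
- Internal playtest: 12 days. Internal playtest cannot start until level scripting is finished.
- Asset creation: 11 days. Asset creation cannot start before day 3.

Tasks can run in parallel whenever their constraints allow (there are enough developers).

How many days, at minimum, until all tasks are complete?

After its own release at day 3, asset creation can start at day 3 and finishes at day 14.
Nothing blocks the design doc, so it runs from day 0 to day 5.
For level scripting: the design doc (finishes day 5); asset creation (finishes day 14). Taking the maximum gives a start of day 14, and it finishes at 14 + 6 = day 20.
After level scripting (finishes day 20), internal playtest can start at day 20 and finishes at day 32.
Localization cannot start until internal playtest (finishes day 32, plus 3-day gap → day 35); the design doc (finishes day 5); level scripting (finishes day 20, plus 2-day gap → day 22). The controlling bound is day 35, so localization finishes at 35 + 1 = day 36.
All tasks are finished once the last one completes. Finish times: The design doc at 5, Asset creation at 14, Level scripting at 20, Internal playtest at 32, Localization at 36. The latest is day 36.

36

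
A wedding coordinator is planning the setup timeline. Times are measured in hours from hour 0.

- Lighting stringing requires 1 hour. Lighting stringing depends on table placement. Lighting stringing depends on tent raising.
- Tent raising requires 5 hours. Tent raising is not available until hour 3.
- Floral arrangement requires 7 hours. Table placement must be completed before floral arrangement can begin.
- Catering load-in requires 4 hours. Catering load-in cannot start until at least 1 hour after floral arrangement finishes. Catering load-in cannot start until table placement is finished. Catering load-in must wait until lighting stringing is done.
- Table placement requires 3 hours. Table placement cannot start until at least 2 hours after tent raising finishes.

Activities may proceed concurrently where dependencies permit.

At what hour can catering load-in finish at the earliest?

25

Tent raising waits on its own release at hour 3, so it starts at hour 3 and finishes at 3 + 5 = hour 8.
Table placement waits on tent raising (finishes hour 8, plus 2-hour gap → hour 10), so it starts at hour 10 and finishes at 10 + 3 = hour 13.
Lighting stringing needs all of table placement (finishes hour 13); tent raising (finishes hour 8). That puts its earliest start at hour 13; it finishes at 13 + 1 = hour 14.
Floral arrangement cannot begin until table placement (finishes hour 13). It runs from hour 13 to 13 + 7 = hour 20.
For catering load-in: floral arrangement (finishes hour 20, plus 1-hour gap → hour 21); table placement (finishes hour 13); lighting stringing (finishes hour 14). Taking the maximum gives a start of hour 21, and it finishes at 21 + 4 = hour 25.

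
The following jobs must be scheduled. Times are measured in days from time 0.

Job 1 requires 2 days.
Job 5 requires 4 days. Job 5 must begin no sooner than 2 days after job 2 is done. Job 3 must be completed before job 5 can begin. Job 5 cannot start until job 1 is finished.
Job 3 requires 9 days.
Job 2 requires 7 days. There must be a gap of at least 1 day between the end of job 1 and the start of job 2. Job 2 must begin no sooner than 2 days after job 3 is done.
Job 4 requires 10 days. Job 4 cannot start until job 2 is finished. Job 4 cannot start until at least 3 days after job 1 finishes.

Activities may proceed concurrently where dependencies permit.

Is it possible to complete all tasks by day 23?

No

Nothing blocks job 3, so it runs from day 0 to day 9.
Job 1 can start immediately at day 0; it finishes at day 2.
Job 2 has to wait for job 1 (finishes day 2, plus 1-day gap → day 3); job 3 (finishes day 9, plus 2-day gap → day 11). The latest of these is day 11, so job 2 runs day 11 to 11 + 7 = day 18.
Job 5 needs all of job 2 (finishes day 18, plus 2-day gap → day 20); job 3 (finishes day 9); job 1 (finishes day 2). That puts its earliest start at day 20; it finishes at 20 + 4 = day 24.
Job 4 has to wait for job 2 (finishes day 18); job 1 (finishes day 2, plus 3-day gap → day 5). The latest of these is day 18, so job 4 runs day 18 to 18 + 10 = day 28.
The earliest everything can be done is day 28, which is after the deadline of 23, so it is not possible.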